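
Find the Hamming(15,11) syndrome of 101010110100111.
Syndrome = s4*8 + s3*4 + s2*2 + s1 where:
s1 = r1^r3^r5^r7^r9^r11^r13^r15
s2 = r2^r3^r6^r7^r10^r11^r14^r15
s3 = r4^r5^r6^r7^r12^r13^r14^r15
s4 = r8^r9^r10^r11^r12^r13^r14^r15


s1=0, s2=1, s3=1, s4=1

Syndrome = 14 (error at position 14)


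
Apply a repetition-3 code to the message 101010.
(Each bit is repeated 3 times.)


Each bit -> 3 copies

111000111000111000


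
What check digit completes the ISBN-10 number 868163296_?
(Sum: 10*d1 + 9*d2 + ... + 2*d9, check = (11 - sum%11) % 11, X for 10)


Weighted sum: 303
303 mod 11 = 6

Check digit: 5


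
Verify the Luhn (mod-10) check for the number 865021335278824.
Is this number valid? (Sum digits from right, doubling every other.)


Luhn sum = 68
68 mod 10 = 8

Invalid (Luhn sum mod 10 = 8)


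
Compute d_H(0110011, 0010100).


XOR: 0100111
Count of 1s: 4

4


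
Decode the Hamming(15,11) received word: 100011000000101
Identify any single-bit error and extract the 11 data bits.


Syndrome = 0: no error detected

Data: 01100000101 (no errors)


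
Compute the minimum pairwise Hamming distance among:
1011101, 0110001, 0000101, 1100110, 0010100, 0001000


Comparing all pairs, minimum distance: 2
Can detect 1 errors, correct 0 errors

2


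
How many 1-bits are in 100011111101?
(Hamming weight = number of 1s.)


Counting 1s in 100011111101

8


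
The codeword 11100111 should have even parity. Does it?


Number of 1s: 6

Yes, parity is correct (6 ones)


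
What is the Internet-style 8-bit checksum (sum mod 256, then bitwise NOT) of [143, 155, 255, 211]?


Sum = 764 mod 256 = 252
Complement = 3

3


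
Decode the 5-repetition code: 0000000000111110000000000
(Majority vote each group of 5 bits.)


Groups: 00000, 00000, 11111, 00000, 00000
Majority votes: 00100

00100


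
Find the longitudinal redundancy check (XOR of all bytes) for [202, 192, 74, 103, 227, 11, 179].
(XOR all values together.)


XOR chain: 202 ^ 192 ^ 74 ^ 103 ^ 227 ^ 11 ^ 179 = 124

124


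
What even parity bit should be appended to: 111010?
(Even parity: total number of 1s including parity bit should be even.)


Number of 1s in data: 4
Parity bit: 0

0


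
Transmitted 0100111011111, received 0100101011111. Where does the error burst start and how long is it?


XOR: 0000010000000

Burst at position 5, length 1


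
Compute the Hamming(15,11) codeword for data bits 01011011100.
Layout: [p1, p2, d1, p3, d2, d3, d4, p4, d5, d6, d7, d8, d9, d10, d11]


Parity bits: p1=1, p2=0, p3=0, p4=0

100010101011100


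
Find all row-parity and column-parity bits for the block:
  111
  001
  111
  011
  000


Row parities: 11100
Column parities: 010

Row P: 11100, Col P: 010, Corner: 1


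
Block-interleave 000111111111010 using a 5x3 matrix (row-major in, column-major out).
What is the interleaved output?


Matrix:
  000
  111
  111
  111
  010
Read columns: 011100111101110

011100111101110


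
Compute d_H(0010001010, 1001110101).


XOR: 1011111111
Count of 1s: 9

9


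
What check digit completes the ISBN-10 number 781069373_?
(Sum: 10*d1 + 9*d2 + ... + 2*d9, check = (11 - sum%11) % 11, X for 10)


Weighted sum: 270
270 mod 11 = 6

Check digit: 5


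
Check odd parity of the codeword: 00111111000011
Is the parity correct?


Number of 1s: 8

No, parity error (8 ones)


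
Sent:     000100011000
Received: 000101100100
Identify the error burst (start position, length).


XOR: 000001111100

Burst at position 5, length 5


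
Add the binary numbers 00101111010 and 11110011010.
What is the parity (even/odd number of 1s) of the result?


00101111010 = 378
11110011010 = 1946
Sum = 2324 = 100100010100
1s count = 4

even parity (4 ones in 100100010100)


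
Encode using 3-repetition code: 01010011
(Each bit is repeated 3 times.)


Each bit -> 3 copies

000111000111000000111111


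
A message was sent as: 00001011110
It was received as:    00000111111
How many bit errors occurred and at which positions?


XOR: 00001100001

3 error(s) at position(s): 4, 5, 10


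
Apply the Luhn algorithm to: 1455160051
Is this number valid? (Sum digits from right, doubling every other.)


Luhn sum = 22
22 mod 10 = 2

Invalid (Luhn sum mod 10 = 2)


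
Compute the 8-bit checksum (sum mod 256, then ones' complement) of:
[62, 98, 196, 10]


Sum = 366 mod 256 = 110
Complement = 145

145


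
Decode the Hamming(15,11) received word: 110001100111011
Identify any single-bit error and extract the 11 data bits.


Syndrome = 14: error at position 14

Data: 00110111001 (corrected bit 14)


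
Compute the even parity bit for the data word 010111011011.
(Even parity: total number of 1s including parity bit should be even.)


Number of 1s in data: 8
Parity bit: 0

0


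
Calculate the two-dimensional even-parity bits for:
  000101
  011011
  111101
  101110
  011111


Row parities: 00101
Column parities: 010010

Row P: 00101, Col P: 010010, Corner: 0


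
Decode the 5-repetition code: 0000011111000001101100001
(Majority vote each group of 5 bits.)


Groups: 00000, 11111, 00000, 11011, 00001
Majority votes: 01010

01010


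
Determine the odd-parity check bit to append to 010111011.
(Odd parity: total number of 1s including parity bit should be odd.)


Number of 1s in data: 6
Parity bit: 1

1


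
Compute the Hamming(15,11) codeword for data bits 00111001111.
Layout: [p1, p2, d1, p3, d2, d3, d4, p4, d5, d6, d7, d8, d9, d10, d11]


Parity bits: p1=0, p2=0, p3=0, p4=1

000001111001111


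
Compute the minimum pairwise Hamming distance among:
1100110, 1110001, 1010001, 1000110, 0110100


Comparing all pairs, minimum distance: 1
Can detect 0 errors, correct 0 errors

1


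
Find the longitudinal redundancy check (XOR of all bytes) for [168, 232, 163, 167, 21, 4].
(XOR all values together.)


XOR chain: 168 ^ 232 ^ 163 ^ 167 ^ 21 ^ 4 = 85

85


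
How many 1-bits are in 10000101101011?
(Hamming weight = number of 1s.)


Counting 1s in 10000101101011

7


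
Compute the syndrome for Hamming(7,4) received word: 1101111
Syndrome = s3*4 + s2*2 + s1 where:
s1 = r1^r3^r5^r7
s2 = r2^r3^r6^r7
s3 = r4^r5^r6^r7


s1=1, s2=1, s3=0

Syndrome = 3 (error at position 3)


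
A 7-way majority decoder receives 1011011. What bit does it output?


Ones: 5 out of 7
Threshold: 4

1 (5/7 voted 1)


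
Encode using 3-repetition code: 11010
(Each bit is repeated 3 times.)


Each bit -> 3 copies

111111000111000


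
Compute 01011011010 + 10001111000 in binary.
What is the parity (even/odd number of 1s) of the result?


01011011010 = 730
10001111000 = 1144
Sum = 1874 = 11101010010
1s count = 6

even parity (6 ones in 11101010010)


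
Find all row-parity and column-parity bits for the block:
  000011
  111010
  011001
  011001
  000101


Row parities: 00110
Column parities: 111100

Row P: 00110, Col P: 111100, Corner: 0


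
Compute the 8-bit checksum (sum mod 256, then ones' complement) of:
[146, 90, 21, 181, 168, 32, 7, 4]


Sum = 649 mod 256 = 137
Complement = 118

118


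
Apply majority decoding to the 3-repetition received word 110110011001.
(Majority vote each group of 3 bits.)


Groups: 110, 110, 011, 001
Majority votes: 1110

1110


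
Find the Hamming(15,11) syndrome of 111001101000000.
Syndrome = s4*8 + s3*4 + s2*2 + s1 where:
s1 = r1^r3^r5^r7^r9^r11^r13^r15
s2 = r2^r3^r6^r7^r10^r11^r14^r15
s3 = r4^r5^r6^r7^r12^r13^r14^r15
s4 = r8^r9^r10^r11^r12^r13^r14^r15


s1=0, s2=0, s3=0, s4=1

Syndrome = 8 (error at position 8)


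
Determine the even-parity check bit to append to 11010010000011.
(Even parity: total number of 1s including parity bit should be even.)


Number of 1s in data: 6
Parity bit: 0

0


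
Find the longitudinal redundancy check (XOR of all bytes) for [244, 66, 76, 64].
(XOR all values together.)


XOR chain: 244 ^ 66 ^ 76 ^ 64 = 186

186


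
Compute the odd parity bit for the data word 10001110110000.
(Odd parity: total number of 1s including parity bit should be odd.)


Number of 1s in data: 6
Parity bit: 1

1


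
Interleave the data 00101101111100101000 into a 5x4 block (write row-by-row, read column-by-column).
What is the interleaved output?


Matrix:
  0010
  1101
  1111
  0010
  1000
Read columns: 01101011001011001100

01101011001011001100


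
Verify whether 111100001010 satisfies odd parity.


Number of 1s: 6

No, parity error (6 ones)


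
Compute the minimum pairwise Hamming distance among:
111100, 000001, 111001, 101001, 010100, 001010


Comparing all pairs, minimum distance: 1
Can detect 0 errors, correct 0 errors

1


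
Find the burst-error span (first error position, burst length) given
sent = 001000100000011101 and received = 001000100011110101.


XOR: 000000000011101000

Burst at position 10, length 5


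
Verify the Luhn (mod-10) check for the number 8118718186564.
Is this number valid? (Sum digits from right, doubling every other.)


Luhn sum = 60
60 mod 10 = 0

Valid (Luhn sum mod 10 = 0)


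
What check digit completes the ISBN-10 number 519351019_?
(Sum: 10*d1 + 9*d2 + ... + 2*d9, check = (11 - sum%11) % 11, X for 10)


Weighted sum: 208
208 mod 11 = 10

Check digit: 1


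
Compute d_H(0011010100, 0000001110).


XOR: 0011011010
Count of 1s: 5

5


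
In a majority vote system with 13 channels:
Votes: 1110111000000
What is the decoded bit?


Ones: 6 out of 13
Threshold: 7

0 (6/13 voted 1)


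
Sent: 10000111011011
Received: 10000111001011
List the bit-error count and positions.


XOR: 00000000010000

1 error(s) at position(s): 9


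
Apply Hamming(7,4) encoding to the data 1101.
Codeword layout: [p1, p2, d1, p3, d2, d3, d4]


Parity bits: p1=1, p2=0, p3=0

1010101


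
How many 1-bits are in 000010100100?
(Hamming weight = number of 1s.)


Counting 1s in 000010100100

3


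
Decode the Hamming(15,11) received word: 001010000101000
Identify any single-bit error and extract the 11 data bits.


Syndrome = 0: no error detected

Data: 11000101000 (no errors)


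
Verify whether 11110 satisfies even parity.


Number of 1s: 4

Yes, parity is correct (4 ones)


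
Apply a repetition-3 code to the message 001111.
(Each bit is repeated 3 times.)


Each bit -> 3 copies

000000111111111111


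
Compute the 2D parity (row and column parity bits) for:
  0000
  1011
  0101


Row parities: 010
Column parities: 1110

Row P: 010, Col P: 1110, Corner: 1


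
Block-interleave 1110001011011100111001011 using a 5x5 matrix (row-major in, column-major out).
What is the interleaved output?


Matrix:
  11100
  01011
  01110
  01110
  01011
Read columns: 1000011111101100111101001

1000011111101100111101001


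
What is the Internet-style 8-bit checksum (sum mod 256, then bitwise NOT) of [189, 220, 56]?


Sum = 465 mod 256 = 209
Complement = 46

46


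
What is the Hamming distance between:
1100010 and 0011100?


XOR: 1111110
Count of 1s: 6

6


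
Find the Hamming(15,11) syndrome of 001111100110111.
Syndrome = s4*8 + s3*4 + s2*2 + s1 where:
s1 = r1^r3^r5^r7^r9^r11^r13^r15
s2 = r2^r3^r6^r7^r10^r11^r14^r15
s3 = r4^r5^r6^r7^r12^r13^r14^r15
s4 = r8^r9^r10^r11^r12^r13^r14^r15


s1=0, s2=1, s3=1, s4=1

Syndrome = 14 (error at position 14)


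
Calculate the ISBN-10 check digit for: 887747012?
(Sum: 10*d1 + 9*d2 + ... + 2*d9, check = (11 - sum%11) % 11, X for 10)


Weighted sum: 323
323 mod 11 = 4

Check digit: 7


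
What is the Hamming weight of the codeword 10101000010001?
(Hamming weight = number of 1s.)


Counting 1s in 10101000010001

5


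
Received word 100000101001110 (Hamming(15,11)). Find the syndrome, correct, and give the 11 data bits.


Syndrome = 0: no error detected

Data: 00011001110 (no errors)


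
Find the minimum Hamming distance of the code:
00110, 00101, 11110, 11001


Comparing all pairs, minimum distance: 2
Can detect 1 errors, correct 0 errors

2


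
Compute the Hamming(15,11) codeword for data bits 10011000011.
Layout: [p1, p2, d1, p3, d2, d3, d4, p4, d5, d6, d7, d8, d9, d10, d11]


Parity bits: p1=0, p2=0, p3=1, p4=1

001100111000011


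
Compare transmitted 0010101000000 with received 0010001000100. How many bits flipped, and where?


XOR: 0000100000100

2 error(s) at position(s): 4, 10


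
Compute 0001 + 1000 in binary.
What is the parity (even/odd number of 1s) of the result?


0001 = 1
1000 = 8
Sum = 9 = 1001
1s count = 2

even parity (2 ones in 1001)


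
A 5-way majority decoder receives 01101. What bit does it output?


Ones: 3 out of 5
Threshold: 3

1 (3/5 voted 1)


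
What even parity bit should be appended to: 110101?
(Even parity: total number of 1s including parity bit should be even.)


Number of 1s in data: 4
Parity bit: 0

0


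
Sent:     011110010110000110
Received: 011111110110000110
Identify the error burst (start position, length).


XOR: 000001100000000000

Burst at position 5, length 2


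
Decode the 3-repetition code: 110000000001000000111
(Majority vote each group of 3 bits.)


Groups: 110, 000, 000, 001, 000, 000, 111
Majority votes: 1000001

1000001


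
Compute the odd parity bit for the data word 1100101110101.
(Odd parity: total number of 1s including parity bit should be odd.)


Number of 1s in data: 8
Parity bit: 1

1


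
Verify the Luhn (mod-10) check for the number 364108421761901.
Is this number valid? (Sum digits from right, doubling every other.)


Luhn sum = 51
51 mod 10 = 1

Invalid (Luhn sum mod 10 = 1)


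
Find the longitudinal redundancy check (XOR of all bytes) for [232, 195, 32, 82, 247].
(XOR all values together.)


XOR chain: 232 ^ 195 ^ 32 ^ 82 ^ 247 = 174

174


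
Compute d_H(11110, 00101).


XOR: 11011
Count of 1s: 4

4


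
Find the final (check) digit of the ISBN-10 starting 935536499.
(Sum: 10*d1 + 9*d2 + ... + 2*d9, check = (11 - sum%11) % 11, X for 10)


Weighted sum: 301
301 mod 11 = 4

Check digit: 7


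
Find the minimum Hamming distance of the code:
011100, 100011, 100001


Comparing all pairs, minimum distance: 1
Can detect 0 errors, correct 0 errors

1


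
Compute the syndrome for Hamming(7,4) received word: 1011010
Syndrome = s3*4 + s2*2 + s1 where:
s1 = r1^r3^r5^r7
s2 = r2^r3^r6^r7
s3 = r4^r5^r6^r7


s1=0, s2=0, s3=0

Syndrome = 0 (no error)


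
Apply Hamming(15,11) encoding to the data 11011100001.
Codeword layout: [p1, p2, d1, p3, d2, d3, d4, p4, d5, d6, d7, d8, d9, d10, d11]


Parity bits: p1=1, p2=0, p3=1, p4=1

101110111100001


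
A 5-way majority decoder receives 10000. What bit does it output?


Ones: 1 out of 5
Threshold: 3

0 (1/5 voted 1)


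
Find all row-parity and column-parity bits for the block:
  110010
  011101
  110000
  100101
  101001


Row parities: 10011
Column parities: 010011

Row P: 10011, Col P: 010011, Corner: 1


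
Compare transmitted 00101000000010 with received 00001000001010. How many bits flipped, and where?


XOR: 00100000001000

2 error(s) at position(s): 2, 10


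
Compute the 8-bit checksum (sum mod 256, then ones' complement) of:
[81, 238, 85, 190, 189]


Sum = 783 mod 256 = 15
Complement = 240

240


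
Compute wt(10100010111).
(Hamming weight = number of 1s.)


Counting 1s in 10100010111

6


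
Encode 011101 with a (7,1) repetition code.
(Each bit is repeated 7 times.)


Each bit -> 7 copies

000000011111111111111111111100000001111111


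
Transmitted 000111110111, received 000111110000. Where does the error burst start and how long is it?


XOR: 000000000111

Burst at position 9, length 3


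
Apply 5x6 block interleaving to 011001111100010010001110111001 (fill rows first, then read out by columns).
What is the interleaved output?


Matrix:
  011001
  111100
  010010
  001110
  111001
Read columns: 010011110111011010100011010001

010011110111011010100011010001


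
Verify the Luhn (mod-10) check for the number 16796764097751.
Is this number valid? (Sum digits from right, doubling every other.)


Luhn sum = 62
62 mod 10 = 2

Invalid (Luhn sum mod 10 = 2)


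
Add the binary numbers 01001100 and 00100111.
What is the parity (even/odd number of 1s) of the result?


01001100 = 76
00100111 = 39
Sum = 115 = 1110011
1s count = 5

odd parity (5 ones in 1110011)


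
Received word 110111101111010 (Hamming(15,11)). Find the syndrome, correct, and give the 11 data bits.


Syndrome = 9: error at position 9

Data: 01110111010 (corrected bit 9)


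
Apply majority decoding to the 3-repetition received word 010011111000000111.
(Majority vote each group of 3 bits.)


Groups: 010, 011, 111, 000, 000, 111
Majority votes: 011001

011001


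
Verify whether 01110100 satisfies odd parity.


Number of 1s: 4

No, parity error (4 ones)


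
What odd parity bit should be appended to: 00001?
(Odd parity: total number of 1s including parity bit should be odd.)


Number of 1s in data: 1
Parity bit: 0

0


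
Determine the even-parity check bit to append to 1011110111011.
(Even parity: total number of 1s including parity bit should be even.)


Number of 1s in data: 10
Parity bit: 0

0


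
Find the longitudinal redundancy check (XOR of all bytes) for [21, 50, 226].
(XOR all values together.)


XOR chain: 21 ^ 50 ^ 226 = 197

197


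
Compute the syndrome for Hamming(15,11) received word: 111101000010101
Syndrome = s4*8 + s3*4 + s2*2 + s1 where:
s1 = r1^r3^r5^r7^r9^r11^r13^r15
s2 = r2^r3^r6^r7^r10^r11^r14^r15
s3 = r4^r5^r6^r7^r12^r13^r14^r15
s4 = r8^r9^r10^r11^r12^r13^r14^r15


s1=1, s2=1, s3=0, s4=1

Syndrome = 11 (error at position 11)


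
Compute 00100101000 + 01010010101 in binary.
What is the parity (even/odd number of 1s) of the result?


00100101000 = 296
01010010101 = 661
Sum = 957 = 1110111101
1s count = 8

even parity (8 ones in 1110111101)


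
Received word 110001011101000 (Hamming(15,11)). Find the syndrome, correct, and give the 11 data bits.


Syndrome = 2: error at position 2

Data: 00101101000 (corrected bit 2)


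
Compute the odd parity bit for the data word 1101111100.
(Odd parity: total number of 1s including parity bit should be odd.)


Number of 1s in data: 7
Parity bit: 0

0


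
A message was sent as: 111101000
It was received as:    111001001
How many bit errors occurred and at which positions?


XOR: 000100001

2 error(s) at position(s): 3, 8


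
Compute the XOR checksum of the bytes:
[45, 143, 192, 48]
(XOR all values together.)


XOR chain: 45 ^ 143 ^ 192 ^ 48 = 82

82


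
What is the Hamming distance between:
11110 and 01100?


XOR: 10010
Count of 1s: 2

2


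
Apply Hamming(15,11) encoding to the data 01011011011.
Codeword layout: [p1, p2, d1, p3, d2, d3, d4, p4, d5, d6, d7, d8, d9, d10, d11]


Parity bits: p1=1, p2=0, p3=1, p4=1

100110111011011


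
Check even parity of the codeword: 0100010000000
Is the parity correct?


Number of 1s: 2

Yes, parity is correct (2 ones)


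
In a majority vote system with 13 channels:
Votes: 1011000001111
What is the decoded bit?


Ones: 7 out of 13
Threshold: 7

1 (7/13 voted 1)


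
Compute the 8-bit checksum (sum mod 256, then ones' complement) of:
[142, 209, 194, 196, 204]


Sum = 945 mod 256 = 177
Complement = 78

78


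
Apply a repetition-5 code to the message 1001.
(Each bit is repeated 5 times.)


Each bit -> 5 copies

11111000000000011111


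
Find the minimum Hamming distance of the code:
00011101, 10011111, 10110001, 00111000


Comparing all pairs, minimum distance: 2
Can detect 1 errors, correct 0 errors

2


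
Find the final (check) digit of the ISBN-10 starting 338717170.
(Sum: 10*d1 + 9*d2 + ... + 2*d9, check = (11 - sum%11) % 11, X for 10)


Weighted sum: 236
236 mod 11 = 5

Check digit: 6


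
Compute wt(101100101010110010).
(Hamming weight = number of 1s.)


Counting 1s in 101100101010110010

9


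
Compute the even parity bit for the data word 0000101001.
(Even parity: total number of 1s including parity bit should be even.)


Number of 1s in data: 3
Parity bit: 1

1


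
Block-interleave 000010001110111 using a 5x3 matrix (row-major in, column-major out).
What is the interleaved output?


Matrix:
  000
  010
  001
  110
  111
Read columns: 000110101100101

000110101100101


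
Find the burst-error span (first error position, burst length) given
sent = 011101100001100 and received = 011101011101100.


XOR: 000000111100000

Burst at position 6, length 4


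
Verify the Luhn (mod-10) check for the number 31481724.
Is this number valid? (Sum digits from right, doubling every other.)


Luhn sum = 40
40 mod 10 = 0

Valid (Luhn sum mod 10 = 0)


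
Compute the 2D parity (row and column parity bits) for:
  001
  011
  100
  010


Row parities: 1011
Column parities: 100

Row P: 1011, Col P: 100, Corner: 1


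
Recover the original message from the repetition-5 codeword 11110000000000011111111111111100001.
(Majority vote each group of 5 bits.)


Groups: 11110, 00000, 00000, 11111, 11111, 11111, 00001
Majority votes: 1001110

1001110


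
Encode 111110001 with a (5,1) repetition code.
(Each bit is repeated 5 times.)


Each bit -> 5 copies

111111111111111111111111100000000000000011111


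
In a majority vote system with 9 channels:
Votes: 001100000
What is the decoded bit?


Ones: 2 out of 9
Threshold: 5

0 (2/9 voted 1)


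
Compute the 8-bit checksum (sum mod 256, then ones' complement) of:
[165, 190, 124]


Sum = 479 mod 256 = 223
Complement = 32

32


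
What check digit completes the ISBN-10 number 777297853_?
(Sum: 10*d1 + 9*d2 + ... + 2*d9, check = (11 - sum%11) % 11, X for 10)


Weighted sum: 345
345 mod 11 = 4

Check digit: 7


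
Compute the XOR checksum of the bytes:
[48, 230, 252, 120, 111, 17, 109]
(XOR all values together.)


XOR chain: 48 ^ 230 ^ 252 ^ 120 ^ 111 ^ 17 ^ 109 = 65

65


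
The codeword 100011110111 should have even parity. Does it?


Number of 1s: 8

Yes, parity is correct (8 ones)


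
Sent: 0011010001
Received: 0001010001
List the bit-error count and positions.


XOR: 0010000000

1 error(s) at position(s): 2


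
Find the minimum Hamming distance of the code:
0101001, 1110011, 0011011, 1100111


Comparing all pairs, minimum distance: 2
Can detect 1 errors, correct 0 errors

2


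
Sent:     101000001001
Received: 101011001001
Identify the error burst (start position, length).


XOR: 000011000000

Burst at position 4, length 2


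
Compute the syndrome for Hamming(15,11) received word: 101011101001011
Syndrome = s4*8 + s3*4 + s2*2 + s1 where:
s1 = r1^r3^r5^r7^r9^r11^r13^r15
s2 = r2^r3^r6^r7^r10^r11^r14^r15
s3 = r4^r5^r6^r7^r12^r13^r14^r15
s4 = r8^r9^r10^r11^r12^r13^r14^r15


s1=0, s2=1, s3=0, s4=0

Syndrome = 2 (error at position 2)


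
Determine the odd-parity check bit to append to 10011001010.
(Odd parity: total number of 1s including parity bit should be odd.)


Number of 1s in data: 5
Parity bit: 0

0


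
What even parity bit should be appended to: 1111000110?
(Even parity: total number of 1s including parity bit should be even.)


Number of 1s in data: 6
Parity bit: 0

0


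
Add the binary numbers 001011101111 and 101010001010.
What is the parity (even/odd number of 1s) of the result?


001011101111 = 751
101010001010 = 2698
Sum = 3449 = 110101111001
1s count = 8

even parity (8 ones in 110101111001)


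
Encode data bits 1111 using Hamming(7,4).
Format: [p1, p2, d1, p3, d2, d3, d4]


Parity bits: p1=1, p2=1, p3=1

1111111


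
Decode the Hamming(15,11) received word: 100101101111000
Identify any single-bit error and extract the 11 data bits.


Syndrome = 0: no error detected

Data: 00111111000 (no errors)


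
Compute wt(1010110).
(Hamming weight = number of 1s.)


Counting 1s in 1010110

4


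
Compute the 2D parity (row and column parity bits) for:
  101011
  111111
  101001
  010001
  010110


Row parities: 00101
Column parities: 111010

Row P: 00101, Col P: 111010, Corner: 0


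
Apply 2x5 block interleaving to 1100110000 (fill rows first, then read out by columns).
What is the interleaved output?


Matrix:
  11001
  10000
Read columns: 1110000010

1110000010


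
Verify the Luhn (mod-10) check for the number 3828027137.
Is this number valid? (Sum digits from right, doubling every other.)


Luhn sum = 47
47 mod 10 = 7

Invalid (Luhn sum mod 10 = 7)


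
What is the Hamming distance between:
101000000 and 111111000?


XOR: 010111000
Count of 1s: 4

4


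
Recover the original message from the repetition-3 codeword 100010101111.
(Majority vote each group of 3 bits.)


Groups: 100, 010, 101, 111
Majority votes: 0011

0011


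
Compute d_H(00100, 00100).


XOR: 00000
Count of 1s: 0

0


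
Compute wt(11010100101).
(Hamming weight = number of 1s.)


Counting 1s in 11010100101

6


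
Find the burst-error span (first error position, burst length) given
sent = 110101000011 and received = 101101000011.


XOR: 011000000000

Burst at position 1, length 2


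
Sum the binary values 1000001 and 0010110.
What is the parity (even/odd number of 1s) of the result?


1000001 = 65
0010110 = 22
Sum = 87 = 1010111
1s count = 5

odd parity (5 ones in 1010111)


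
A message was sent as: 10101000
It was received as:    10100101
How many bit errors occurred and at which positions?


XOR: 00001101

3 error(s) at position(s): 4, 5, 7


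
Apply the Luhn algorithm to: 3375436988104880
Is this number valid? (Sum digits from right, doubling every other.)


Luhn sum = 82
82 mod 10 = 2

Invalid (Luhn sum mod 10 = 2)


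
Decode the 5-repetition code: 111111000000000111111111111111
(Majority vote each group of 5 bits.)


Groups: 11111, 10000, 00000, 11111, 11111, 11111
Majority votes: 100111

100111


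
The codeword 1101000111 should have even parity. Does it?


Number of 1s: 6

Yes, parity is correct (6 ones)


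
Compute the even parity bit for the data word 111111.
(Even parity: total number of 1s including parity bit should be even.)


Number of 1s in data: 6
Parity bit: 0

0


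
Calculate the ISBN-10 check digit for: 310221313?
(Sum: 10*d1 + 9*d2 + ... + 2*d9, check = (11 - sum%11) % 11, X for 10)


Weighted sum: 91
91 mod 11 = 3

Check digit: 8


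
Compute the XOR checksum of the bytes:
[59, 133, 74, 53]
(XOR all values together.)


XOR chain: 59 ^ 133 ^ 74 ^ 53 = 193

193


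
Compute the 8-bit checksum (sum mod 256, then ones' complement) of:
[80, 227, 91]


Sum = 398 mod 256 = 142
Complement = 113

113


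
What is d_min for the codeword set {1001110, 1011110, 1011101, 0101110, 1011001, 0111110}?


Comparing all pairs, minimum distance: 1
Can detect 0 errors, correct 0 errors

1


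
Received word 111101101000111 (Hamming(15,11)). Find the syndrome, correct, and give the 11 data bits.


Syndrome = 0: no error detected

Data: 10111000111 (no errors)


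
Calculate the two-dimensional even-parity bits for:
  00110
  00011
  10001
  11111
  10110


Row parities: 00011
Column parities: 11101

Row P: 00011, Col P: 11101, Corner: 0


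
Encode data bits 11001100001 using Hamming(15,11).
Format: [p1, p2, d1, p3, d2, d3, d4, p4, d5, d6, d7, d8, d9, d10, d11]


Parity bits: p1=0, p2=1, p3=0, p4=1

011010011100001


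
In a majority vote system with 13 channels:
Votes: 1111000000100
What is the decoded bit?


Ones: 5 out of 13
Threshold: 7

0 (5/13 voted 1)


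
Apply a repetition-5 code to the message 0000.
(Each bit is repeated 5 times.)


Each bit -> 5 copies

00000000000000000000


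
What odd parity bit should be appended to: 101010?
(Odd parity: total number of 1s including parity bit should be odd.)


Number of 1s in data: 3
Parity bit: 0

0


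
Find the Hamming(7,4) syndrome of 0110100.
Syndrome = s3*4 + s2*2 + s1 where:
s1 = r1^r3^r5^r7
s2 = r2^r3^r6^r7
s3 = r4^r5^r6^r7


s1=0, s2=0, s3=1

Syndrome = 4 (error at position 4)


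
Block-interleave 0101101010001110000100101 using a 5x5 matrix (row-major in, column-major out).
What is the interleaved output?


Matrix:
  01011
  01010
  00111
  00001
  00101
Read columns: 0000011000001011110010111

0000011000001011110010111


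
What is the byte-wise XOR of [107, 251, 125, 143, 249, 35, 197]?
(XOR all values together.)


XOR chain: 107 ^ 251 ^ 125 ^ 143 ^ 249 ^ 35 ^ 197 = 125

125


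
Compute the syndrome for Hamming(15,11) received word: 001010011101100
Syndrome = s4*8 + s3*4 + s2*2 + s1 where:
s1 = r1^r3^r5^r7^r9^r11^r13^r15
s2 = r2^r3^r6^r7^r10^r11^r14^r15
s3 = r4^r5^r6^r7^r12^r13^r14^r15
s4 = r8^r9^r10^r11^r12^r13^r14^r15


s1=0, s2=0, s3=1, s4=1

Syndrome = 12 (error at position 12)


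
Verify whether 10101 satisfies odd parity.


Number of 1s: 3

Yes, parity is correct (3 ones)


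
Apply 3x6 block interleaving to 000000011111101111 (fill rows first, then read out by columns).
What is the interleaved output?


Matrix:
  000000
  011111
  101111
Read columns: 001010011011011011

001010011011011011


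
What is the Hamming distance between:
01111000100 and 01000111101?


XOR: 00111111001
Count of 1s: 7

7


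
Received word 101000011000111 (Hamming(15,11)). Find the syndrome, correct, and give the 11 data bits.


Syndrome = 15: error at position 15

Data: 10001000110 (corrected bit 15)


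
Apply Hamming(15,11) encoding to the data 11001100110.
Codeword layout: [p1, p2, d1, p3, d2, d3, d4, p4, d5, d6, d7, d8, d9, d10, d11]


Parity bits: p1=0, p2=1, p3=1, p4=0

011110001100110


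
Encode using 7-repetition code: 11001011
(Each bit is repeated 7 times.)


Each bit -> 7 copies

11111111111111000000000000001111111000000011111111111111


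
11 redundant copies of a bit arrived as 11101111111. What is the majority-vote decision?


Ones: 10 out of 11
Threshold: 6

1 (10/11 voted 1)


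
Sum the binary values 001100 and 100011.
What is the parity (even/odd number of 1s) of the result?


001100 = 12
100011 = 35
Sum = 47 = 101111
1s count = 5

odd parity (5 ones in 101111)


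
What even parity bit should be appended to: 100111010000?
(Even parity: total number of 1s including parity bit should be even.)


Number of 1s in data: 5
Parity bit: 1

1


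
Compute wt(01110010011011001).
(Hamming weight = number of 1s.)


Counting 1s in 01110010011011001

9


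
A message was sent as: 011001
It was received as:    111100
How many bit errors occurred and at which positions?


XOR: 100101

3 error(s) at position(s): 0, 3, 5


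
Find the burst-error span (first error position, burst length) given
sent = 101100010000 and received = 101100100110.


XOR: 000000110110

Burst at position 6, length 5


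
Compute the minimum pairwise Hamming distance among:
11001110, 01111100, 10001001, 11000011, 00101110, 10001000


Comparing all pairs, minimum distance: 1
Can detect 0 errors, correct 0 errors

1


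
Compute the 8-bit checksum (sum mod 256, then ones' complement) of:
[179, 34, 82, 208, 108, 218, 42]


Sum = 871 mod 256 = 103
Complement = 152

152


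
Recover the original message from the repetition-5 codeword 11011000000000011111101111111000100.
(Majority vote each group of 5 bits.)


Groups: 11011, 00000, 00000, 11111, 10111, 11110, 00100
Majority votes: 1001110

1001110


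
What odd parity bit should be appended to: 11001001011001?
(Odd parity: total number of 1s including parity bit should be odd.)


Number of 1s in data: 7
Parity bit: 0

0


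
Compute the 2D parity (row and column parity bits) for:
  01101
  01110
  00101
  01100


Row parities: 1100
Column parities: 01010

Row P: 1100, Col P: 01010, Corner: 0


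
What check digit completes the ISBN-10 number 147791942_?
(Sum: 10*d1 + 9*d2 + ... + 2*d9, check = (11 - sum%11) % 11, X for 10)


Weighted sum: 262
262 mod 11 = 9

Check digit: 2


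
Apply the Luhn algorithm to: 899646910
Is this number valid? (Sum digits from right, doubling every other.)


Luhn sum = 47
47 mod 10 = 7

Invalid (Luhn sum mod 10 = 7)


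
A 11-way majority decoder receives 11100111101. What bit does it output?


Ones: 8 out of 11
Threshold: 6

1 (8/11 voted 1)


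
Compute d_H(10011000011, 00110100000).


XOR: 10101100011
Count of 1s: 6

6


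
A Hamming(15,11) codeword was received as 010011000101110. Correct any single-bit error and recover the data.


Syndrome = 4: error at position 4

Data: 01100101110 (corrected bit 4)


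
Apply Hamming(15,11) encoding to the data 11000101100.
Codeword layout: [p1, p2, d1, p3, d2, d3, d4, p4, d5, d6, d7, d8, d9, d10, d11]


Parity bits: p1=1, p2=0, p3=1, p4=1

101110010101100


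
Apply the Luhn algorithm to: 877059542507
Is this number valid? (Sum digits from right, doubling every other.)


Luhn sum = 50
50 mod 10 = 0

Valid (Luhn sum mod 10 = 0)


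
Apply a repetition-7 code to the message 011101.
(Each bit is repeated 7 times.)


Each bit -> 7 copies

000000011111111111111111111100000001111111


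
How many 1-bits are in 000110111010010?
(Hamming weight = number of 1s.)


Counting 1s in 000110111010010

7


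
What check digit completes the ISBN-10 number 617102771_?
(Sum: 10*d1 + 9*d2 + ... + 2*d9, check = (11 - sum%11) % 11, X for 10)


Weighted sum: 193
193 mod 11 = 6

Check digit: 5


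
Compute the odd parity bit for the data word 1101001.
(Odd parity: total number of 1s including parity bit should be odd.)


Number of 1s in data: 4
Parity bit: 1

1


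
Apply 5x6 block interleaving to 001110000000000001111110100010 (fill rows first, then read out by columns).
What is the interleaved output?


Matrix:
  001110
  000000
  000001
  111110
  100010
Read columns: 000110001010010100101001100100

000110001010010100101001100100


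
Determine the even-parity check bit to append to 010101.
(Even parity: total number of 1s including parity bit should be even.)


Number of 1s in data: 3
Parity bit: 1

1


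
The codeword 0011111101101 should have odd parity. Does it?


Number of 1s: 9

Yes, parity is correct (9 ones)


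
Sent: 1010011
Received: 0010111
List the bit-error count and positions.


XOR: 1000100

2 error(s) at position(s): 0, 4


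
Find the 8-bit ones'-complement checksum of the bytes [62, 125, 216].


Sum = 403 mod 256 = 147
Complement = 108

108


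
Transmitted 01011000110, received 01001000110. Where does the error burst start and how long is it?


XOR: 00010000000

Burst at position 3, length 1


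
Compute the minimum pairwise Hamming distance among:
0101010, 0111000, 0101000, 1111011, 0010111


Comparing all pairs, minimum distance: 1
Can detect 0 errors, correct 0 errors

1


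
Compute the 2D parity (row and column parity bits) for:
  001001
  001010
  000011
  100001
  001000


Row parities: 00001
Column parities: 101001

Row P: 00001, Col P: 101001, Corner: 1


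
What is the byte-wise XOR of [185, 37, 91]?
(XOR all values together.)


XOR chain: 185 ^ 37 ^ 91 = 199

199


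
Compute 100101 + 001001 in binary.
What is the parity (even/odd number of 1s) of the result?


100101 = 37
001001 = 9
Sum = 46 = 101110
1s count = 4

even parity (4 ones in 101110)


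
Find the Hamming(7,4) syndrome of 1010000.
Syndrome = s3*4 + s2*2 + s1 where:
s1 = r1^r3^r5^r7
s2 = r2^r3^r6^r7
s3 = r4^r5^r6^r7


s1=0, s2=1, s3=0

Syndrome = 2 (error at position 2)


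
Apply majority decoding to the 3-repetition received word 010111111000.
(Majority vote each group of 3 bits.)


Groups: 010, 111, 111, 000
Majority votes: 0110

0110


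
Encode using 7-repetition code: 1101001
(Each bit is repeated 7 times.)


Each bit -> 7 copies

1111111111111100000001111111000000000000001111111


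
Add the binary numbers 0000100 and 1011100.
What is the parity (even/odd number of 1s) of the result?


0000100 = 4
1011100 = 92
Sum = 96 = 1100000
1s count = 2

even parity (2 ones in 1100000)


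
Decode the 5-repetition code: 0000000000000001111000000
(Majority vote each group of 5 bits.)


Groups: 00000, 00000, 00000, 11110, 00000
Majority votes: 00010

00010


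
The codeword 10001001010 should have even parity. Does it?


Number of 1s: 4

Yes, parity is correct (4 ones)


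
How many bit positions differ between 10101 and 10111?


XOR: 00010
Count of 1s: 1

1


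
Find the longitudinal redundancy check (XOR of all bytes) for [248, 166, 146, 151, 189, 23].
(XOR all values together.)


XOR chain: 248 ^ 166 ^ 146 ^ 151 ^ 189 ^ 23 = 241

241


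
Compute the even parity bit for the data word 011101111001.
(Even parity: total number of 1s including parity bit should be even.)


Number of 1s in data: 8
Parity bit: 0

0


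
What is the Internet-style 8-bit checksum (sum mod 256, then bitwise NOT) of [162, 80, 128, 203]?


Sum = 573 mod 256 = 61
Complement = 194

194


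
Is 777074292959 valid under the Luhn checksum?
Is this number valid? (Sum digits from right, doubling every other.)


Luhn sum = 62
62 mod 10 = 2

Invalid (Luhn sum mod 10 = 2)


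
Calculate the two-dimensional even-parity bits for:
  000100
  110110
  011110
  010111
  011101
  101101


Row parities: 100000
Column parities: 001011

Row P: 100000, Col P: 001011, Corner: 1


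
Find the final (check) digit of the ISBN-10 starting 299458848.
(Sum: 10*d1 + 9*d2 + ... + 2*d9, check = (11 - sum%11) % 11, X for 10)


Weighted sum: 331
331 mod 11 = 1

Check digit: X


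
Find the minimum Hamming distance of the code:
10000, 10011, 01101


Comparing all pairs, minimum distance: 2
Can detect 1 errors, correct 0 errors

2


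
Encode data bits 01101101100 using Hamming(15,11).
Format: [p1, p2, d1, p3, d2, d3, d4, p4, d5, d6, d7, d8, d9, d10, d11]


Parity bits: p1=1, p2=0, p3=0, p4=0

100011001101100


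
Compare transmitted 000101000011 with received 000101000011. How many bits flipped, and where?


XOR: 000000000000

0 errors (received matches sent)


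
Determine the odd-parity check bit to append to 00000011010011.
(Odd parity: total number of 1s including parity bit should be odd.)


Number of 1s in data: 5
Parity bit: 0

0


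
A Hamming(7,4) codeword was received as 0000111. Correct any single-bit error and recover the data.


Syndrome = 4: error at position 4

Data: 0111 (corrected bit 4)


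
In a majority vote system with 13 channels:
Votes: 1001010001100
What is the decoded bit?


Ones: 5 out of 13
Threshold: 7

0 (5/13 voted 1)


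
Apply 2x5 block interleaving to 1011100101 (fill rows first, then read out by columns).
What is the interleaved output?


Matrix:
  10111
  00101
Read columns: 1000111011

1000111011


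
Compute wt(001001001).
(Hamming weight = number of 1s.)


Counting 1s in 001001001

3


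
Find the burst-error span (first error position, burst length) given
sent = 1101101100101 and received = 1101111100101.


XOR: 0000010000000

Burst at position 5, length 1


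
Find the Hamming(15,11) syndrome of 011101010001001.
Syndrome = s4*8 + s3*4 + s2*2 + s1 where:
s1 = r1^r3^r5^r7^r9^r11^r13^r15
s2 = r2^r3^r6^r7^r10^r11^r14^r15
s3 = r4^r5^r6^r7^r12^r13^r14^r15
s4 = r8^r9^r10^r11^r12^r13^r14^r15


s1=0, s2=0, s3=0, s4=1

Syndrome = 8 (error at position 8)


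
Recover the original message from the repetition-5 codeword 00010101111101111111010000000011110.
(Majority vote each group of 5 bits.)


Groups: 00010, 10111, 11011, 11111, 01000, 00000, 11110
Majority votes: 0111001

0111001
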